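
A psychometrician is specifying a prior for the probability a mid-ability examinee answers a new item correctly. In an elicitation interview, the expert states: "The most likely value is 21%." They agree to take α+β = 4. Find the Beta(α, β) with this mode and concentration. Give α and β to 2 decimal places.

α = 1.42, β = 2.58

For α,β > 1 the Beta mode is (α−1)/(α+β−2). With α+β = 4, the mode is (α−1)/2.
Set (α−1)/2 = 0.21 → α = 1 + 0.21·2 = 1.42.
β = 4 − α = 2.58.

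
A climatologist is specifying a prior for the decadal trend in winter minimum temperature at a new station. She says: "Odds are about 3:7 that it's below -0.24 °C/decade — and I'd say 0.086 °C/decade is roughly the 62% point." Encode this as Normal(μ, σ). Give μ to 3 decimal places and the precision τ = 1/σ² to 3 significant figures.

For Normal(μ,σ), the p-quantile is μ + z_p·σ. Here z_{0.3} = -0.5244, z_{0.62} = 0.3055.
So -0.24 = μ − 0.5244σ and 0.086 = μ + 0.3055σ.
Subtracting: σ = (0.086 − -0.24)/(0.3055 − (-0.5244)) = 0.393.
Then μ = -0.24 − (-0.5244)·0.393 = -0.034.
Precision τ = 1/σ² = 1/0.3928² = 6.48.

μ = -0.034, τ = 6.48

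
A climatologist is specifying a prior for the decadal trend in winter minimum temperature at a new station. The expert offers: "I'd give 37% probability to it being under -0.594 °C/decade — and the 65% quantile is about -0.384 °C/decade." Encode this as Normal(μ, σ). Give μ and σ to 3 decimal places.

μ = -0.497, σ = 0.293

For Normal(μ,σ), the p-quantile is μ + z_p·σ. Here z_{0.37} = -0.3319, z_{0.65} = 0.3853.
So -0.594 = μ − 0.3319σ and -0.384 = μ + 0.3853σ.
Subtracting: σ = (-0.384 − -0.594)/(0.3853 − (-0.3319)) = 0.293.
Then μ = -0.594 − (-0.3319)·0.293 = -0.497.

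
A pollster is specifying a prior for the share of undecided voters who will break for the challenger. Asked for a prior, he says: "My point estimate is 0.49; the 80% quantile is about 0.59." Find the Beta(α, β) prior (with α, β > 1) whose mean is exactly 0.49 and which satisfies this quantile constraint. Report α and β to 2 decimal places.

α ≈ 8.72, β ≈ 9.08

With mean 0.49 fixed, write α = 0.49s, β = 0.51s where s = α+β.
Need P(θ < 0.59) = 0.8 under Beta(0.49s, 0.51s). Normal approximation: (q−m)/√(m(1−m)/s) ≈ z_{0.8} = 0.842, so s ≈ 0.49·0.51·(0.842)²/(0.59−0.49)² = 17.7.
At s = 17.7: P(θ<0.59) ≈ 0.799. Adjusting to match 0.8 gives s ≈ 17.80.
So α = 0.49·17.80 ≈ 8.72, β = 0.51·17.80 ≈ 9.08.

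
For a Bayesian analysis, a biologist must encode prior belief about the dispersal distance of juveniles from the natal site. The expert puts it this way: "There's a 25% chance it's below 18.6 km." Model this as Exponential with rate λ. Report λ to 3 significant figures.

P(T < 18.6) = 1 − e^(−λ·18.6) = 0.25, so λ = −ln(1−0.25)/18.6 = −ln(0.75)/18.6 = 0.0155.

λ ≈ 0.0155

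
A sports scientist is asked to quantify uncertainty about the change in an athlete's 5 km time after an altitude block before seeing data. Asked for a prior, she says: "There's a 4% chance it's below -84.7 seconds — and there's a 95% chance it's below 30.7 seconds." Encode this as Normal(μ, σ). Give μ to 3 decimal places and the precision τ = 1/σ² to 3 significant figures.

μ = -25.202, τ = 0.000866

For Normal(μ,σ), the p-quantile is μ + z_p·σ. Here z_{0.04} = -1.751, z_{0.95} = 1.645.
So -84.7 = μ − 1.751σ and 30.7 = μ + 1.645σ.
Subtracting: σ = (30.7 − -84.7)/(1.645 − (-1.751)) = 33.986.
Then μ = -84.7 − (-1.751)·33.986 = -25.202.
Precision τ = 1/σ² = 1/33.99² = 0.000866.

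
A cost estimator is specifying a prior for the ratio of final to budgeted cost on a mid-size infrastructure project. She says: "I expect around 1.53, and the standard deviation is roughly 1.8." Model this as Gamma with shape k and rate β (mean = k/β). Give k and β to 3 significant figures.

For Gamma(k, rate β): mean = k/β, variance = k/β², so CV = 1/√k.
CV = SD/mean = 1.8/1.53 = 1.176, hence k = 1/CV² = 0.722.
Then β = k/mean = 0.722/1.53 = 0.472.

k ≈ 0.722, β ≈ 0.472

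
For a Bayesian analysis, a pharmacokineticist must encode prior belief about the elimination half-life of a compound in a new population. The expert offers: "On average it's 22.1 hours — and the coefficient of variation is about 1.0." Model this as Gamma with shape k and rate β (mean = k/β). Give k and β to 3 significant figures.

k ≈ 1, β ≈ 0.0452

For Gamma(k, rate β): mean = k/β, variance = k/β², so CV = 1/√k.
CV = 1.0, hence k = 1/CV² = 1.
Then β = k/mean = 1/22.1 = 0.0452.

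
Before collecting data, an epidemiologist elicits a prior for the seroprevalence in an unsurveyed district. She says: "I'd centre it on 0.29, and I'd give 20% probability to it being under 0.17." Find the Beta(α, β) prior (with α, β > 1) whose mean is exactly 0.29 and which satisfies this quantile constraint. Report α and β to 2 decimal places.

α ≈ 3.05, β ≈ 7.46

With mean 0.29 fixed, write α = 0.29s, β = 0.71s where s = α+β.
Need P(θ < 0.17) = 0.2 under Beta(0.29s, 0.71s). Normal approximation: (q−m)/√(m(1−m)/s) ≈ z_{0.2} = -0.842, so s ≈ 0.29·0.71·(-0.842)²/(0.17−0.29)² = 10.1.
At s = 10.1: P(θ<0.17) ≈ 0.206. Adjusting to match 0.2 gives s ≈ 10.51.
So α = 0.29·10.51 ≈ 3.05, β = 0.71·10.51 ≈ 7.46.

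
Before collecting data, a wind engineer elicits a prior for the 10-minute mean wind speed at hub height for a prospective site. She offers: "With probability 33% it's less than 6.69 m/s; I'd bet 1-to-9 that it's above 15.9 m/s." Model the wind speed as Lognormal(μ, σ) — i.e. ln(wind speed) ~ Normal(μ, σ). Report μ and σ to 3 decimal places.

μ ≈ 2.122, σ ≈ 0.503

If T ~ Lognormal(μ,σ) then ln T ~ Normal(μ,σ), so the p-quantile of ln T is μ + z_p·σ.
ln(6.69) = 1.901 and ln(15.9) = 2.766; z_{0.33} = -0.4399, z_{0.9} = 1.282.
σ = (2.766 − 1.901)/(1.282 − (-0.4399)) = 0.503.
μ = 1.901 − (-0.4399)·0.503 = 2.122.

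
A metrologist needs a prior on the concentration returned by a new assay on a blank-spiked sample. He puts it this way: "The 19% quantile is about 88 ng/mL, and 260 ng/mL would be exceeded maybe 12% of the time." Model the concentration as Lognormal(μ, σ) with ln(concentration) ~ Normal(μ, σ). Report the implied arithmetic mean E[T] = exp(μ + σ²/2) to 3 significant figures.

If T ~ Lognormal(μ,σ) then ln T ~ Normal(μ,σ), so the p-quantile of ln T is μ + z_p·σ.
ln(88) = 4.477 and ln(260) = 5.561; z_{0.19} = -0.8779, z_{0.88} = 1.175.
σ = (5.561 − 4.477)/(1.175 − (-0.8779)) = 0.528.
μ = 4.477 − (-0.8779)·0.528 = 4.941.
E[T] = exp(μ + σ²/2) = exp(4.941 + 0.1392) = 161 ng/mL.

E[T] ≈ 161 ng/mL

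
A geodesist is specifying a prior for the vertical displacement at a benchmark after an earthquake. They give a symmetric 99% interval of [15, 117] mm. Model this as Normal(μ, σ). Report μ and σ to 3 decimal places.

A symmetric 99% interval runs μ ± z·σ with z = 2.576.
Half-width = 51, so σ = 51/2.576 = 19.799.
μ is the interval midpoint, 66.000.

μ = 66.000, σ = 19.799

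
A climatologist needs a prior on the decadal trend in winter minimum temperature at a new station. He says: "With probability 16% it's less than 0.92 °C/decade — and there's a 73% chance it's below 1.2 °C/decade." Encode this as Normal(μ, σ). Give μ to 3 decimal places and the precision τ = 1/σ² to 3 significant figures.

μ = 1.093, τ = 33

For Normal(μ,σ), the p-quantile is μ + z_p·σ. Here z_{0.16} = -0.9945, z_{0.73} = 0.6128.
So 0.92 = μ − 0.9945σ and 1.2 = μ + 0.6128σ.
Subtracting: σ = (1.2 − 0.92)/(0.6128 − (-0.9945)) = 0.174.
Then μ = 0.92 − (-0.9945)·0.174 = 1.093.
Precision τ = 1/σ² = 1/0.1742² = 33.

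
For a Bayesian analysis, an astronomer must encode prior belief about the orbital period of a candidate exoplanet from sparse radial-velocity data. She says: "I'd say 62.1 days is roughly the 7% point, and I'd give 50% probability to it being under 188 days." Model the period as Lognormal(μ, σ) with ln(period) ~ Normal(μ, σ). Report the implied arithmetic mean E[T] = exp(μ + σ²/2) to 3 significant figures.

If T ~ Lognormal(μ,σ) then ln T ~ Normal(μ,σ), so the p-quantile of ln T is μ + z_p·σ.
ln(62.1) = 4.129 and ln(188) = 5.236; z_{0.07} = -1.476, z_{0.5} = 0.
σ = (5.236 − 4.129)/(0 − (-1.476)) = 0.751.
μ = 4.129 − (-1.476)·0.751 = 5.236.
E[T] = exp(μ + σ²/2) = exp(5.236 + 0.2817) = 249 days.

E[T] ≈ 249 days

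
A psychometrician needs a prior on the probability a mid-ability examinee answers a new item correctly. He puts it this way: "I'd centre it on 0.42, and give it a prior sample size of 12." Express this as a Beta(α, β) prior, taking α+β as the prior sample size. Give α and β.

Under the effective-sample-size interpretation, Beta(α, β) has prior mean α/(α+β) and prior sample size α+β.
So α+β = 12 and α/(α+β) = 0.42, giving α = 0.42·12 = 5.04 and β = 12 − 5.04 = 6.96.

α = 5.04, β = 6.96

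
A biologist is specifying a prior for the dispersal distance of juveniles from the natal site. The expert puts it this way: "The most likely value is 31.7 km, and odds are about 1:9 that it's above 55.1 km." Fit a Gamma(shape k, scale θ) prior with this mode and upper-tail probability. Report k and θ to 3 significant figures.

k ≈ 7.21, θ ≈ 5.11

Gamma(k,θ) with k>1 has mode (k−1)θ, so θ = 31.7/(k−1).
Need P(X < 55.1) = 0.9 with θ tied to k this way. Start at k = 2, θ = 31.7: P(X<55.1) ≈ 0.519.
Too low — raise k to concentrate. Iterating converges to k ≈ 7.21.
Then θ = 31.7/(7.21−1) ≈ 5.11.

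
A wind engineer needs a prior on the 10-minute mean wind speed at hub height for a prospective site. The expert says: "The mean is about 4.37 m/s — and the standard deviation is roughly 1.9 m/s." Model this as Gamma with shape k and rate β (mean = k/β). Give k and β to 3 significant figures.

k ≈ 5.29, β ≈ 1.21

For Gamma(k, rate β): mean = k/β, variance = k/β², so CV = 1/√k.
CV = SD/mean = 1.9/4.37 = 0.4348, hence k = 1/CV² = 5.29.
Then β = k/mean = 5.29/4.37 = 1.21.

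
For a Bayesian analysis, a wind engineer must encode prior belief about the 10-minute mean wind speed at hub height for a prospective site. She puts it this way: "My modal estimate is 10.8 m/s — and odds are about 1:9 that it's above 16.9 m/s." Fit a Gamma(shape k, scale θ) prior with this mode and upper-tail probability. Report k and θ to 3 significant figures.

Gamma(k,θ) with k>1 has mode (k−1)θ, so θ = 10.8/(k−1).
Need P(X < 16.9) = 0.9 with θ tied to k this way. Start at k = 2, θ = 10.8: P(X<16.9) ≈ 0.464.
Too low — raise k to concentrate. Iterating converges to k ≈ 10.3.
Then θ = 10.8/(10.3−1) ≈ 1.16.

k ≈ 10.3, θ ≈ 1.16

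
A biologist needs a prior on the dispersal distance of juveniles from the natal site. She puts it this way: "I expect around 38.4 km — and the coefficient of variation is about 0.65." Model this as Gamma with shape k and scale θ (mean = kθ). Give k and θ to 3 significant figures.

k ≈ 2.37, θ ≈ 16.2

For Gamma(k, scale θ): mean = kθ, variance = kθ², so CV = 1/√k.
CV = 0.65, hence k = 1/CV² = 2.37.
Then θ = mean/k = 38.4/2.37 = 16.2.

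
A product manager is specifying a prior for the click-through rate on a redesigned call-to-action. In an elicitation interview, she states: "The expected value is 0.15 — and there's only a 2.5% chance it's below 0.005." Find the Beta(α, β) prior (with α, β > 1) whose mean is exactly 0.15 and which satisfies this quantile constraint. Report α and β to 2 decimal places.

α ≈ 1.04, β ≈ 5.89

With mean 0.15 fixed, write α = 0.15s, β = 0.85s where s = α+β.
Need P(θ < 0.005) = 0.025 under Beta(0.15s, 0.85s). Normal approximation: (q−m)/√(m(1−m)/s) ≈ z_{0.025} = -1.96, so s ≈ 0.15·0.85·(-1.96)²/(0.005−0.15)² = 23.3.
At s = 23.3: P(θ<0.005) ≈ 0.000. Adjusting to match 0.025 gives s ≈ 6.93.
So α = 0.15·6.93 ≈ 1.04, β = 0.85·6.93 ≈ 5.89.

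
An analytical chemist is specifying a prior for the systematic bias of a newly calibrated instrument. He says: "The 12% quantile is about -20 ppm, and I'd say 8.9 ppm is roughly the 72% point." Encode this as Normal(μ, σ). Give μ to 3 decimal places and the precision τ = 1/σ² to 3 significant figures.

μ = -0.682, τ = 0.0037

For Normal(μ,σ), the p-quantile is μ + z_p·σ. Here z_{0.12} = -1.175, z_{0.72} = 0.5828.
So -20 = μ − 1.175σ and 8.9 = μ + 0.5828σ.
Subtracting: σ = (8.9 − -20)/(0.5828 − (-1.175)) = 16.441.
Then μ = -20 − (-1.175)·16.441 = -0.682.
Precision τ = 1/σ² = 1/16.44² = 0.0037.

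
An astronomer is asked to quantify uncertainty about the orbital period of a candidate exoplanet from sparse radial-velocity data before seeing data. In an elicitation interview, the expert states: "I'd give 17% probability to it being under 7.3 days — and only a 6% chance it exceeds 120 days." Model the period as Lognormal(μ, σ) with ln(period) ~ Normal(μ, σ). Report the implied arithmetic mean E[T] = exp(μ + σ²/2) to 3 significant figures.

E[T] ≈ 39.5 days

If T ~ Lognormal(μ,σ) then ln T ~ Normal(μ,σ), so the p-quantile of ln T is μ + z_p·σ.
ln(7.3) = 1.988 and ln(120) = 4.787; z_{0.17} = -0.9542, z_{0.94} = 1.555.
σ = (4.787 − 1.988)/(1.555 − (-0.9542)) = 1.116.
μ = 1.988 − (-0.9542)·1.116 = 3.053.
E[T] = exp(μ + σ²/2) = exp(3.053 + 0.6226) = 39.5 days.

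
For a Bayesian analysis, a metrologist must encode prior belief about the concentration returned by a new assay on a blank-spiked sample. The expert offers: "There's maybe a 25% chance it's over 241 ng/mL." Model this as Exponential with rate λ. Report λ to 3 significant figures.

λ ≈ 0.00575

P(T > 241.0) = e^(−λ·241.0) = 0.25, so λ = −ln(0.25)/241.0 = 0.00575.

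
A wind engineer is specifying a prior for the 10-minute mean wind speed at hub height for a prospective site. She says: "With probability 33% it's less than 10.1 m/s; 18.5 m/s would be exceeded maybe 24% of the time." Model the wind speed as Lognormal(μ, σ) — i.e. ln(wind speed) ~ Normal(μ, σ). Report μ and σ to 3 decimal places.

μ ≈ 2.545, σ ≈ 0.528

If T ~ Lognormal(μ,σ) then ln T ~ Normal(μ,σ), so the p-quantile of ln T is μ + z_p·σ.
ln(10.1) = 2.313 and ln(18.5) = 2.918; z_{0.33} = -0.4399, z_{0.76} = 0.7063.
σ = (2.918 − 2.313)/(0.7063 − (-0.4399)) = 0.528.
μ = 2.313 − (-0.4399)·0.528 = 2.545.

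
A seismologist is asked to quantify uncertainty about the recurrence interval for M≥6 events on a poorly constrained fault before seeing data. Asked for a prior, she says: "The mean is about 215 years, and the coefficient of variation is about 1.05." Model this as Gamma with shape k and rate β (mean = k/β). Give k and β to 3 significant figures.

For Gamma(k, rate β): mean = k/β, variance = k/β², so CV = 1/√k.
CV = 1.05, hence k = 1/CV² = 0.907.
Then β = k/mean = 0.907/215 = 0.00422.

k ≈ 0.907, β ≈ 0.00422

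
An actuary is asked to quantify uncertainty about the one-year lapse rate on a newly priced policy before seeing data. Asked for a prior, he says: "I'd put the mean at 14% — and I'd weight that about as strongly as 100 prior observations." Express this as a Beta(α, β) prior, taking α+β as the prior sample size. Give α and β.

α = 14, β = 86

Under the effective-sample-size interpretation, Beta(α, β) has prior mean α/(α+β) and prior sample size α+β.
So α+β = 100 and α/(α+β) = 0.14, giving α = 0.14·100 = 14 and β = 100 − 14 = 86.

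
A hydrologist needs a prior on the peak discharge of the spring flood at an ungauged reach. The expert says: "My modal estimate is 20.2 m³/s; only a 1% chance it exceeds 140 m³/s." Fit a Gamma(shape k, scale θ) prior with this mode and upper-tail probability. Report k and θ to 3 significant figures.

k ≈ 1.94, θ ≈ 21.4

Gamma(k,θ) with k>1 has mode (k−1)θ, so θ = 20.2/(k−1).
Need P(X < 140) = 0.99 with θ tied to k this way. Start at k = 2, θ = 20.2: P(X<140) ≈ 0.992.
Too high — lower k to spread out. Iterating converges to k ≈ 1.94.
Then θ = 20.2/(1.94−1) ≈ 21.4.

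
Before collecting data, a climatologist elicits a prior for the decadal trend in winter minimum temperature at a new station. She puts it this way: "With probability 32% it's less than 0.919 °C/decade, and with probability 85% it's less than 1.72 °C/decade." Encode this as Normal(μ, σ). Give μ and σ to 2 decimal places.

For Normal(μ,σ), the p-quantile is μ + z_p·σ. Here z_{0.32} = -0.4677, z_{0.85} = 1.036.
So 0.919 = μ − 0.4677σ and 1.72 = μ + 1.036σ.
Subtracting: σ = (1.72 − 0.919)/(1.036 − (-0.4677)) = 0.53.
Then μ = 0.919 − (-0.4677)·0.53 = 1.17.

μ = 1.17, σ = 0.53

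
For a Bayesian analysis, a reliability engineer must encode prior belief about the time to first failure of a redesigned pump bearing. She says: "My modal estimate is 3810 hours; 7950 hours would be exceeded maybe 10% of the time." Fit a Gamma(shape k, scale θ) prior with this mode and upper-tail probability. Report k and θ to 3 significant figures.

Gamma(k,θ) with k>1 has mode (k−1)θ, so θ = 3810/(k−1).
Need P(X < 7950) = 0.9 with θ tied to k this way. Start at k = 2, θ = 3810: P(X<7950) ≈ 0.617.
Too low — raise k to concentrate. Iterating converges to k ≈ 4.55.
Then θ = 3810/(4.55−1) ≈ 1070.

k ≈ 4.55, θ ≈ 1070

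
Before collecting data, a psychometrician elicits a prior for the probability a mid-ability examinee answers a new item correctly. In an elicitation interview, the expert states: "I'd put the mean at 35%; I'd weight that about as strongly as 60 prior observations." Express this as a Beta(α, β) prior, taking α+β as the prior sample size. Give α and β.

Under the effective-sample-size interpretation, Beta(α, β) has prior mean α/(α+β) and prior sample size α+β.
So α+β = 60 and α/(α+β) = 0.35, giving α = 0.35·60 = 21 and β = 60 − 21 = 39.

α = 21, β = 39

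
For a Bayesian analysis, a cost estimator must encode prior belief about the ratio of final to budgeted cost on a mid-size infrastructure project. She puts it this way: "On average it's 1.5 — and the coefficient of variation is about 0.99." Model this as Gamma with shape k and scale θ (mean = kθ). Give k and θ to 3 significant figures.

k ≈ 1.02, θ ≈ 1.47

For Gamma(k, scale θ): mean = kθ, variance = kθ², so CV = 1/√k.
CV = 0.99, hence k = 1/CV² = 1.02.
Then θ = mean/k = 1.5/1.02 = 1.47.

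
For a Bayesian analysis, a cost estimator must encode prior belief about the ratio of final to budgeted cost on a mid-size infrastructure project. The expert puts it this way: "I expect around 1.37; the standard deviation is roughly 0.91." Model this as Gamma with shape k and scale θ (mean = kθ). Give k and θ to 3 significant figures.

For Gamma(k, scale θ): mean = kθ, variance = kθ², so CV = 1/√k.
CV = SD/mean = 0.91/1.37 = 0.6642, hence k = 1/CV² = 2.27.
Then θ = mean/k = 1.37/2.27 = 0.604.

k ≈ 2.27, θ ≈ 0.604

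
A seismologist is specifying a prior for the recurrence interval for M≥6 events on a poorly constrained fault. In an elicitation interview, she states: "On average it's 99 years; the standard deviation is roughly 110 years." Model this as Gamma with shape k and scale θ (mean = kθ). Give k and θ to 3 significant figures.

For Gamma(k, scale θ): mean = kθ, variance = kθ², so CV = 1/√k.
CV = SD/mean = 110/99 = 1.111, hence k = 1/CV² = 0.81.
Then θ = mean/k = 99/0.81 = 122.

k ≈ 0.81, θ ≈ 122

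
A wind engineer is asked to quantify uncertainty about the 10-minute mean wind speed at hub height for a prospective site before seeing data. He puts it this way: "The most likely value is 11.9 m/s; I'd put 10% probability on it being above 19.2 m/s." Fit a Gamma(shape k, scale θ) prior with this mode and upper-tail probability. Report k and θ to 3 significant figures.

k ≈ 9.22, θ ≈ 1.45

Gamma(k,θ) with k>1 has mode (k−1)θ, so θ = 11.9/(k−1).
Need P(X < 19.2) = 0.9 with θ tied to k this way. Start at k = 2, θ = 11.9: P(X<19.2) ≈ 0.479.
Too low — raise k to concentrate. Iterating converges to k ≈ 9.22.
Then θ = 11.9/(9.22−1) ≈ 1.45.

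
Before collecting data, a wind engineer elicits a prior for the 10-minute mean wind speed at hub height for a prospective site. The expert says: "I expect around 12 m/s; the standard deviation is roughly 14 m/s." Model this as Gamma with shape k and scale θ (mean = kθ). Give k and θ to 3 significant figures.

For Gamma(k, scale θ): mean = kθ, variance = kθ², so CV = 1/√k.
CV = SD/mean = 14/12 = 1.167, hence k = 1/CV² = 0.735.
Then θ = mean/k = 12/0.735 = 16.3.

k ≈ 0.735, θ ≈ 16.3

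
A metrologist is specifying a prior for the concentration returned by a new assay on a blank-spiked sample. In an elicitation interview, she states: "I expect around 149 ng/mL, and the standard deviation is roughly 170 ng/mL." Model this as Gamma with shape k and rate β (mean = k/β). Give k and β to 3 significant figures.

k ≈ 0.768, β ≈ 0.00516

For Gamma(k, rate β): mean = k/β, variance = k/β², so CV = 1/√k.
CV = SD/mean = 170/149 = 1.141, hence k = 1/CV² = 0.768.
Then β = k/mean = 0.768/149 = 0.00516.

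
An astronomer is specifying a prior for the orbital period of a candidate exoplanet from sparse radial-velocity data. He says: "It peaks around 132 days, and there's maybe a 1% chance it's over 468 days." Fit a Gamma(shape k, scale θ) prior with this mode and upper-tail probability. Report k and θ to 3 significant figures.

Gamma(k,θ) with k>1 has mode (k−1)θ, so θ = 132/(k−1).
Need P(X < 468) = 0.99 with θ tied to k this way. Start at k = 2, θ = 132: P(X<468) ≈ 0.869.
Too low — raise k to concentrate. Iterating converges to k ≈ 3.7.
Then θ = 132/(3.7−1) ≈ 49.

k ≈ 3.7, θ ≈ 49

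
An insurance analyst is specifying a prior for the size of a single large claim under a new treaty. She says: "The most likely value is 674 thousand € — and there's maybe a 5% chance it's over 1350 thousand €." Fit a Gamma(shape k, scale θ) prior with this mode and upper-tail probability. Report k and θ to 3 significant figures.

Gamma(k,θ) with k>1 has mode (k−1)θ, so θ = 674/(k−1).
Need P(X < 1350) = 0.95 with θ tied to k this way. Start at k = 2, θ = 674: P(X<1350) ≈ 0.595.
Too low — raise k to concentrate. Iterating converges to k ≈ 6.74.
Then θ = 674/(6.74−1) ≈ 117.

k ≈ 6.74, θ ≈ 117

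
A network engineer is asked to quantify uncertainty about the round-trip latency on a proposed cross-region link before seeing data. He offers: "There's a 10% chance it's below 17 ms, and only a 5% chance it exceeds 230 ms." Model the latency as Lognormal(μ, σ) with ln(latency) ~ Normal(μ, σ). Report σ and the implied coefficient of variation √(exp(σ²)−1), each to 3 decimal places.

If T ~ Lognormal(μ,σ) then ln T ~ Normal(μ,σ), so the p-quantile of ln T is μ + z_p·σ.
ln(17) = 2.833 and ln(230) = 5.438; z_{0.1} = -1.282, z_{0.95} = 1.645.
σ = (5.438 − 2.833)/(1.645 − (-1.282)) = 0.890.
μ = 2.833 − (-1.282)·0.890 = 3.974.
CV = √(exp(σ²)−1) = √(exp(0.7923)−1) = 1.099.

σ ≈ 0.890, CV ≈ 1.099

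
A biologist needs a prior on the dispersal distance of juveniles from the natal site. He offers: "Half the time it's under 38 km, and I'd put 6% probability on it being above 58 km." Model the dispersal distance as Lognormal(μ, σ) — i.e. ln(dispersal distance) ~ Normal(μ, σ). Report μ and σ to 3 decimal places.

If T ~ Lognormal(μ,σ) then ln T ~ Normal(μ,σ), so the p-quantile of ln T is μ + z_p·σ.
ln(38) = 3.638 and ln(58) = 4.06; z_{0.5} = 0, z_{0.94} = 1.555.
σ = (4.06 − 3.638)/(1.555 − (0)) = 0.272.
μ = 3.638 − (0)·0.272 = 3.638.

μ ≈ 3.638, σ ≈ 0.272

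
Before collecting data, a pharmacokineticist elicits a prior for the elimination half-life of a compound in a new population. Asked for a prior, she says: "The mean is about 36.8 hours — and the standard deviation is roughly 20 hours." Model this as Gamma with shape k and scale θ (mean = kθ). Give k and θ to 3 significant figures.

k ≈ 3.39, θ ≈ 10.9

For Gamma(k, scale θ): mean = kθ, variance = kθ², so CV = 1/√k.
CV = SD/mean = 20/36.8 = 0.5435, hence k = 1/CV² = 3.39.
Then θ = mean/k = 36.8/3.39 = 10.9.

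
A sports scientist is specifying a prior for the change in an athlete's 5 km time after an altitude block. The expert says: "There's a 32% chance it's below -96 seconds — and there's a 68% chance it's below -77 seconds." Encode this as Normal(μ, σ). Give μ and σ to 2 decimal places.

For Normal(μ,σ), the p-quantile is μ + z_p·σ. Here z_{0.32} = -0.4677, z_{0.68} = 0.4677.
So -96 = μ − 0.4677σ and -77 = μ + 0.4677σ.
Subtracting: σ = (-77 − -96)/(0.4677 − (-0.4677)) = 20.31.
Then μ = -96 − (-0.4677)·20.31 = -86.50.

μ = -86.50, σ = 20.31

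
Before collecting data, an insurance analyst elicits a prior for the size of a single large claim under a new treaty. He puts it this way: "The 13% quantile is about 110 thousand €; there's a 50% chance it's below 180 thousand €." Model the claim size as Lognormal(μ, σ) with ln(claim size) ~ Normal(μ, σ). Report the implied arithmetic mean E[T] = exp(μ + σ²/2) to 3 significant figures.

If T ~ Lognormal(μ,σ) then ln T ~ Normal(μ,σ), so the p-quantile of ln T is μ + z_p·σ.
ln(110) = 4.7 and ln(180) = 5.193; z_{0.13} = -1.126, z_{0.5} = 0.
σ = (5.193 − 4.7)/(0 − (-1.126)) = 0.437.
μ = 4.7 − (-1.126)·0.437 = 5.193.
E[T] = exp(μ + σ²/2) = exp(5.193 + 0.0956) = 198 thousand €.

E[T] ≈ 198 thousand €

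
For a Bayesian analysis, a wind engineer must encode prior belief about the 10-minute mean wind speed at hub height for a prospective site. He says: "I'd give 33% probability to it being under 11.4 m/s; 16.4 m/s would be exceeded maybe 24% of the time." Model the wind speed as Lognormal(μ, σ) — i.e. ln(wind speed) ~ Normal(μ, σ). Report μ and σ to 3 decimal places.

μ ≈ 2.573, σ ≈ 0.317

If T ~ Lognormal(μ,σ) then ln T ~ Normal(μ,σ), so the p-quantile of ln T is μ + z_p·σ.
ln(11.4) = 2.434 and ln(16.4) = 2.797; z_{0.33} = -0.4399, z_{0.76} = 0.7063.
σ = (2.797 − 2.434)/(0.7063 − (-0.4399)) = 0.317.
μ = 2.434 − (-0.4399)·0.317 = 2.573.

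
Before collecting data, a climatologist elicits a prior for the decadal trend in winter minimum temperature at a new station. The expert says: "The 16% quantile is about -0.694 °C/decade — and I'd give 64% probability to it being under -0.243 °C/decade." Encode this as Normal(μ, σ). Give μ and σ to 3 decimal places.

The p-quantile of Normal(μ,σ) is μ + z_p·σ, with z_{0.16} = -0.9945 and z_{0.64} = 0.3585.
Eliminate σ: μ = (z₂·x₁ − z₁·x₂)/(z₂ − z₁) = (0.3585·-0.694 − (-0.9945)·-0.243)/1.353 = -0.362.
Then σ = (x₂ − x₁)/(z₂ − z₁) = (-0.243 − -0.694)/1.353 = 0.333.

μ = -0.362, σ = 0.333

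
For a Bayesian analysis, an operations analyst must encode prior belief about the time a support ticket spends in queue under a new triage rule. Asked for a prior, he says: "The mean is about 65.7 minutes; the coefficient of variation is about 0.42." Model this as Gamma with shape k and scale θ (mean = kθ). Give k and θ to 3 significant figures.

For Gamma(k, scale θ): mean = kθ, variance = kθ², so CV = 1/√k.
CV = 0.42, hence k = 1/CV² = 5.67.
Then θ = mean/k = 65.7/5.67 = 11.6.

k ≈ 5.67, θ ≈ 11.6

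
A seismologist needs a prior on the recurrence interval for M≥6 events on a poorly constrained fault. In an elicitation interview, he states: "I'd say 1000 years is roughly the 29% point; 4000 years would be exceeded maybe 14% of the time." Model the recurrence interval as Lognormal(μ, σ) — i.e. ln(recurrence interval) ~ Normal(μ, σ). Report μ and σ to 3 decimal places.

If T ~ Lognormal(μ,σ) then ln T ~ Normal(μ,σ), so the p-quantile of ln T is μ + z_p·σ.
ln(1000) = 6.908 and ln(4000) = 8.294; z_{0.29} = -0.5534, z_{0.86} = 1.08.
σ = (8.294 − 6.908)/(1.08 − (-0.5534)) = 0.849.
μ = 6.908 − (-0.5534)·0.849 = 7.377.

μ ≈ 7.377, σ ≈ 0.849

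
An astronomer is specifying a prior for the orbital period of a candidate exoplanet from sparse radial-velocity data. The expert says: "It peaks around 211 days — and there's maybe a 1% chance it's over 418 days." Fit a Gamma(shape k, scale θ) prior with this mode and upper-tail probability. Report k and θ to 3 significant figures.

Gamma(k,θ) with k>1 has mode (k−1)θ, so θ = 211/(k−1).
Need P(X < 418) = 0.99 with θ tied to k this way. Start at k = 2, θ = 211: P(X<418) ≈ 0.589.
Too low — raise k to concentrate. Iterating converges to k ≈ 11.5.
Then θ = 211/(11.5−1) ≈ 20.

k ≈ 11.5, θ ≈ 20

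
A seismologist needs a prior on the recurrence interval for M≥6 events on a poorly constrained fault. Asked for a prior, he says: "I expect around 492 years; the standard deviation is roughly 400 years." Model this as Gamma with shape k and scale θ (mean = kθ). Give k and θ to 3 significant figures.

For Gamma(k, scale θ): mean = kθ, variance = kθ², so CV = 1/√k.
CV = SD/mean = 400/492 = 0.813, hence k = 1/CV² = 1.51.
Then θ = mean/k = 492/1.51 = 325.

k ≈ 1.51, θ ≈ 325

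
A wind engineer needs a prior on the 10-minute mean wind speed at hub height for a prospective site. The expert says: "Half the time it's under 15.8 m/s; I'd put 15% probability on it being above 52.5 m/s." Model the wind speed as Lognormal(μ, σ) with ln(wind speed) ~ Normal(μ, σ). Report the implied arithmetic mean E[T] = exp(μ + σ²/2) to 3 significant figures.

E[T] ≈ 30.9 m/s

If T ~ Lognormal(μ,σ) then ln T ~ Normal(μ,σ), so the p-quantile of ln T is μ + z_p·σ.
ln(15.8) = 2.76 and ln(52.5) = 3.961; z_{0.5} = 0, z_{0.85} = 1.036.
σ = (3.961 − 2.76)/(1.036 − (0)) = 1.159.
μ = 2.76 − (0)·1.159 = 2.760.
E[T] = exp(μ + σ²/2) = exp(2.760 + 0.6712) = 30.9 m/s.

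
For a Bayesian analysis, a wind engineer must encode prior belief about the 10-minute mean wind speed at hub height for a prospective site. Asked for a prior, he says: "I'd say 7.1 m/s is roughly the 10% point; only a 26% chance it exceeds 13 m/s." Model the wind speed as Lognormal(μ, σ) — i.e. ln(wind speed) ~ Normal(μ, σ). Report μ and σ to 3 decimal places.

μ ≈ 2.363, σ ≈ 0.314

If T ~ Lognormal(μ,σ) then ln T ~ Normal(μ,σ), so the p-quantile of ln T is μ + z_p·σ.
ln(7.1) = 1.96 and ln(13) = 2.565; z_{0.1} = -1.282, z_{0.74} = 0.6433.
σ = (2.565 − 1.96)/(0.6433 − (-1.282)) = 0.314.
μ = 1.96 − (-1.282)·0.314 = 2.363.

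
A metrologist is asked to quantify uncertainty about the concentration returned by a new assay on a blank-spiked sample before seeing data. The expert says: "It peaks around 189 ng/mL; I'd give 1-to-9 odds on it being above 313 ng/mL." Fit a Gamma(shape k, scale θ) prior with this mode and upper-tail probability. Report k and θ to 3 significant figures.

k ≈ 8.42, θ ≈ 25.5

Gamma(k,θ) with k>1 has mode (k−1)θ, so θ = 189/(k−1).
Need P(X < 313) = 0.9 with θ tied to k this way. Start at k = 2, θ = 189: P(X<313) ≈ 0.493.
Too low — raise k to concentrate. Iterating converges to k ≈ 8.42.
Then θ = 189/(8.42−1) ≈ 25.5.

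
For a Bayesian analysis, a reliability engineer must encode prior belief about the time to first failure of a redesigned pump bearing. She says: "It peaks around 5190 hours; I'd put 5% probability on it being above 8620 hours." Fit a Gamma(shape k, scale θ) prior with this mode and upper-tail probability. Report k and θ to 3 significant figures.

k ≈ 11.9, θ ≈ 478

Gamma(k,θ) with k>1 has mode (k−1)θ, so θ = 5190/(k−1).
Need P(X < 8620) = 0.95 with θ tied to k this way. Start at k = 2, θ = 5190: P(X<8620) ≈ 0.495.
Too low — raise k to concentrate. Iterating converges to k ≈ 11.9.
Then θ = 5190/(11.9−1) ≈ 478.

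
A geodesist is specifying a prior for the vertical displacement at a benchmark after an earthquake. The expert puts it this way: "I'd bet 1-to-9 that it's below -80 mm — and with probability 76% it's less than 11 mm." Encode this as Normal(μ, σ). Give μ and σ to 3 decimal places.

For Normal(μ,σ), the p-quantile is μ + z_p·σ. Here z_{0.1} = -1.282, z_{0.76} = 0.7063.
So -80 = μ − 1.282σ and 11 = μ + 0.7063σ.
Subtracting: σ = (11 − -80)/(0.7063 − (-1.282)) = 45.778.
Then μ = -80 − (-1.282)·45.778 = -21.333.

μ = -21.333, σ = 45.778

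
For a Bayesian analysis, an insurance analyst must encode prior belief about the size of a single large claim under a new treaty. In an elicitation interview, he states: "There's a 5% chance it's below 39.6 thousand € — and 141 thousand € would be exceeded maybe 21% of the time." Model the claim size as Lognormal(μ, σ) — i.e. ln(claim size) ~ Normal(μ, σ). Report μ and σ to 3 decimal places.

If T ~ Lognormal(μ,σ) then ln T ~ Normal(μ,σ), so the p-quantile of ln T is μ + z_p·σ.
ln(39.6) = 3.679 and ln(141) = 4.949; z_{0.05} = -1.645, z_{0.79} = 0.8064.
σ = (4.949 − 3.679)/(0.8064 − (-1.645)) = 0.518.
μ = 3.679 − (-1.645)·0.518 = 4.531.

μ ≈ 4.531, σ ≈ 0.518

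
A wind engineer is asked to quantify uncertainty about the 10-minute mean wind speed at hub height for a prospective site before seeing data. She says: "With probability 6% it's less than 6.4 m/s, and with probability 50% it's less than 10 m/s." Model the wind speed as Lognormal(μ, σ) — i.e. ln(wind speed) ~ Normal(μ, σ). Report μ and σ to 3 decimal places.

If T ~ Lognormal(μ,σ) then ln T ~ Normal(μ,σ), so the p-quantile of ln T is μ + z_p·σ.
ln(6.4) = 1.856 and ln(10) = 2.303; z_{0.06} = -1.555, z_{0.5} = 0.
σ = (2.303 − 1.856)/(0 − (-1.555)) = 0.287.
μ = 1.856 − (-1.555)·0.287 = 2.303.

μ ≈ 2.303, σ ≈ 0.287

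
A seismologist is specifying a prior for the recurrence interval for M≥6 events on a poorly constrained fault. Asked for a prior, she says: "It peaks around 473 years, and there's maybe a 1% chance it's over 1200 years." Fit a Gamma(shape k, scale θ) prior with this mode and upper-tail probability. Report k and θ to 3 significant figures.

k ≈ 6.4, θ ≈ 87.6

Gamma(k,θ) with k>1 has mode (k−1)θ, so θ = 473/(k−1).
Need P(X < 1200) = 0.99 with θ tied to k this way. Start at k = 2, θ = 473: P(X<1200) ≈ 0.720.
Too low — raise k to concentrate. Iterating converges to k ≈ 6.4.
Then θ = 473/(6.4−1) ≈ 87.6.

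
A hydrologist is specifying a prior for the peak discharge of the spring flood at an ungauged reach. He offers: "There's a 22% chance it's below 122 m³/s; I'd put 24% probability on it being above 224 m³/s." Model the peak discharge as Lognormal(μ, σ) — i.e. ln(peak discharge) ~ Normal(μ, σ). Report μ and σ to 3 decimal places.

If T ~ Lognormal(μ,σ) then ln T ~ Normal(μ,σ), so the p-quantile of ln T is μ + z_p·σ.
ln(122) = 4.804 and ln(224) = 5.412; z_{0.22} = -0.7722, z_{0.76} = 0.7063.
σ = (5.412 − 4.804)/(0.7063 − (-0.7722)) = 0.411.
μ = 4.804 − (-0.7722)·0.411 = 5.121.

μ ≈ 5.121, σ ≈ 0.411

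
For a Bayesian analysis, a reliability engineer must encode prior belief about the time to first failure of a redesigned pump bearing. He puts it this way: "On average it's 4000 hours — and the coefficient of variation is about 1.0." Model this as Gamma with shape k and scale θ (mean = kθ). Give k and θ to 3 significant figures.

k ≈ 1, θ ≈ 4000

For Gamma(k, scale θ): mean = kθ, variance = kθ², so CV = 1/√k.
CV = 1.0, hence k = 1/CV² = 1.
Then θ = mean/k = 4000/1 = 4000.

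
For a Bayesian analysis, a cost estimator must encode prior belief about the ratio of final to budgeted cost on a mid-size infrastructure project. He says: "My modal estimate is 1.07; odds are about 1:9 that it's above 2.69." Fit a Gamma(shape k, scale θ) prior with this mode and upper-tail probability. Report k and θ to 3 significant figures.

Gamma(k,θ) with k>1 has mode (k−1)θ, so θ = 1.07/(k−1).
Need P(X < 2.69) = 0.9 with θ tied to k this way. Start at k = 2, θ = 1.07: P(X<2.69) ≈ 0.716.
Too low — raise k to concentrate. Iterating converges to k ≈ 3.26.
Then θ = 1.07/(3.26−1) ≈ 0.474.

k ≈ 3.26, θ ≈ 0.474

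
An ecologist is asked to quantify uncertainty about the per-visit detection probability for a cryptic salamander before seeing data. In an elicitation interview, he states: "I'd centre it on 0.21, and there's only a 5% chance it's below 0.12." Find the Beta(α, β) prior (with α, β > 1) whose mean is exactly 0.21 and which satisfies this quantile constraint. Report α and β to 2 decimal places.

With mean 0.21 fixed, write α = 0.21s, β = 0.79s where s = α+β.
Need P(θ < 0.12) = 0.05 under Beta(0.21s, 0.79s). Normal approximation: (q−m)/√(m(1−m)/s) ≈ z_{0.05} = -1.64, so s ≈ 0.21·0.79·(-1.64)²/(0.12−0.21)² = 55.4.
At s = 55.4: P(θ<0.12) ≈ 0.035. Adjusting to match 0.05 gives s ≈ 46.14.
So α = 0.21·46.14 ≈ 9.69, β = 0.79·46.14 ≈ 36.45.

α ≈ 9.69, β ≈ 36.45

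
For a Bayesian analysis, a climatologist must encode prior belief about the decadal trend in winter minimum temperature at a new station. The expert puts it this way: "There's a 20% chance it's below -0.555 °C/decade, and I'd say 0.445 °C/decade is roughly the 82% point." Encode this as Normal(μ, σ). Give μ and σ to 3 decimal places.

The p-quantile of Normal(μ,σ) is μ + z_p·σ, with z_{0.2} = -0.8416 and z_{0.82} = 0.9154.
Eliminate σ: μ = (z₂·x₁ − z₁·x₂)/(z₂ − z₁) = (0.9154·-0.555 − (-0.8416)·0.445)/1.757 = -0.076.
Then σ = (x₂ − x₁)/(z₂ − z₁) = (0.445 − -0.555)/1.757 = 0.569.

μ = -0.076, σ = 0.569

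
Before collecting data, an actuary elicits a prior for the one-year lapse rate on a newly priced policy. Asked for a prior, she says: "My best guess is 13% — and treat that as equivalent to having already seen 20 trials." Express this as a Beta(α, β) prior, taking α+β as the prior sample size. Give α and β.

α = 2.6, β = 17.4

Under the effective-sample-size interpretation, Beta(α, β) has prior mean α/(α+β) and prior sample size α+β.
So α+β = 20 and α/(α+β) = 0.13, giving α = 0.13·20 = 2.6 and β = 20 − 2.6 = 17.4.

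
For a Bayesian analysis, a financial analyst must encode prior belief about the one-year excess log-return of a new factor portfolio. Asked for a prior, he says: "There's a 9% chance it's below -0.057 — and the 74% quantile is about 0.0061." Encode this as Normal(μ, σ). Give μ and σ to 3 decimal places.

The p-quantile of Normal(μ,σ) is μ + z_p·σ, with z_{0.09} = -1.341 and z_{0.74} = 0.6433.
Eliminate σ: μ = (z₂·x₁ − z₁·x₂)/(z₂ − z₁) = (0.6433·-0.057 − (-1.341)·0.0061)/1.984 = -0.014.
Then σ = (x₂ − x₁)/(z₂ − z₁) = (0.0061 − -0.057)/1.984 = 0.032.

μ = -0.014, σ = 0.032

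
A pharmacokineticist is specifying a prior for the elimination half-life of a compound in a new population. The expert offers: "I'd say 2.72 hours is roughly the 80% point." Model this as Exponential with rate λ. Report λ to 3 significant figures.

P(T < 2.72) = 1 − e^(−λ·2.72) = 0.8, so λ = −ln(1−0.8)/2.72 = −ln(0.2)/2.72 = 0.592.

λ ≈ 0.592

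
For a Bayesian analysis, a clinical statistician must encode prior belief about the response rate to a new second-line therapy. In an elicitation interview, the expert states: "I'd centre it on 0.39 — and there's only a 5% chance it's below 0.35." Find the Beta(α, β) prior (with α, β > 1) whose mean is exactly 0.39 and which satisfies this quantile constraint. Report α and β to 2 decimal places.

With mean 0.39 fixed, write α = 0.39s, β = 0.61s where s = α+β.
Need P(θ < 0.35) = 0.05 under Beta(0.39s, 0.61s). Normal approximation: (q−m)/√(m(1−m)/s) ≈ z_{0.05} = -1.64, so s ≈ 0.39·0.61·(-1.64)²/(0.35−0.39)² = 402.3.
At s = 402.3: P(θ<0.35) ≈ 0.048. Adjusting to match 0.05 gives s ≈ 395.08.
So α = 0.39·395.08 ≈ 154.08, β = 0.61·395.08 ≈ 241.00.

α ≈ 154.08, β ≈ 241.00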